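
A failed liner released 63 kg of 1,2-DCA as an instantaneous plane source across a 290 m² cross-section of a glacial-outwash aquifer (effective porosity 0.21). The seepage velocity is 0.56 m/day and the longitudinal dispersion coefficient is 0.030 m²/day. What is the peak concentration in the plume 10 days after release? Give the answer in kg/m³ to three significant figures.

0.533 kg/m³

The peak of an instantaneous 1D plume sits at x = vt; there the Gaussian factor is 1 and C_max = M/(n_e·A·√(4πDt)), where n_e·A is the pore area the mass is dissolved in.
√(4πDt) = √(4π × 0.030 × 10) = 1.942 m, so C_max = 63/(0.21 × 290 × 1.942) = 0.533 kg/m³.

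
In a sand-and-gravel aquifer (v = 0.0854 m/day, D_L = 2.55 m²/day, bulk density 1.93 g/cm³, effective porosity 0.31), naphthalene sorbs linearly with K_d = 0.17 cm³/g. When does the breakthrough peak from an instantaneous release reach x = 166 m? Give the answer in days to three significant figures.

3350 days

Retardation factor R = 1 + ρ_b·K_d/n = 1 + 1.93 × 0.17/0.31 = 2.058.
Sorption retards both mechanisms: v_R = v/R = 0.04150 m/day, D_R = D/R = 1.239 m²/day.
Peak time from v_R²t² + 2D_R t − x² = 0: t = (√(D_R² + v_R²x²) − D_R)/v_R².
√(D_R² + v_R²x²) = √(1.239² + 0.04150² × 166²) = 7.000; v_R² = 0.001722.
t = (7.000 − 1.239)/0.001722 = 3350 days.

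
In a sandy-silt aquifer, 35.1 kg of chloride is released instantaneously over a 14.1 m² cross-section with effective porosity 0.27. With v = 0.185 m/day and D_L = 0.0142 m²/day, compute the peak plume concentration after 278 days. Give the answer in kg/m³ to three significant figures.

1.31 kg/m³

The peak of an instantaneous 1D plume sits at x = vt; there the Gaussian factor is 1 and C_max = M/(n_e·A·√(4πDt)), where n_e·A is the pore area the mass is dissolved in.
√(4πDt) = √(4π × 0.0142 × 278) = 7.043 m, so C_max = 35.1/(0.27 × 14.1 × 7.043) = 1.31 kg/m³.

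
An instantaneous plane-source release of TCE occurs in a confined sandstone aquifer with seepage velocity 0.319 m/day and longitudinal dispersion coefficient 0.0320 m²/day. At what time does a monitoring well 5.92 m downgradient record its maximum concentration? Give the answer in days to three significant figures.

18.2 days

For the 1D instantaneous-source solution, setting ∂C/∂t = 0 at fixed x gives v²t² + 2Dt − x² = 0, so t = (√(D² + v²x²) − D)/v².
√(D² + v²x²) = √(0.0320² + 0.319² × 5.92²) = 1.889; v² = 0.101761.
t = (1.889 − 0.0320)/0.101761 = 18.2 days (vs. the pure-advection estimate x/v = 18.6 d).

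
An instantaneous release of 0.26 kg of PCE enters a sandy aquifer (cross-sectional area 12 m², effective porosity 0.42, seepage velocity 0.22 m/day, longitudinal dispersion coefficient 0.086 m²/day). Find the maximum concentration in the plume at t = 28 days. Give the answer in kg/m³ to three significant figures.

0.00938 kg/m³

The peak of an instantaneous 1D plume sits at x = vt; there the Gaussian factor is 1 and C_max = M/(n_e·A·√(4πDt)), where n_e·A is the pore area the mass is dissolved in.
√(4πDt) = √(4π × 0.086 × 28) = 5.501 m, so C_max = 0.26/(0.42 × 12 × 5.501) = 0.00938 kg/m³.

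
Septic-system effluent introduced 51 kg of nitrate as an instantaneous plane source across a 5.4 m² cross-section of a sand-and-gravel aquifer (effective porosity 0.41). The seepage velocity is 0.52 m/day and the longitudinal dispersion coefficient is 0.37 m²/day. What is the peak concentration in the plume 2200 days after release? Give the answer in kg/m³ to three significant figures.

The peak of an instantaneous 1D plume sits at x = vt; there the Gaussian factor is 1 and C_max = M/(n_e·A·√(4πDt)), where n_e·A is the pore area the mass is dissolved in.
√(4πDt) = √(4π × 0.37 × 2200) = 101.1 m, so C_max = 51/(0.41 × 5.4 × 101.1) = 0.228 kg/m³.

0.228 kg/m³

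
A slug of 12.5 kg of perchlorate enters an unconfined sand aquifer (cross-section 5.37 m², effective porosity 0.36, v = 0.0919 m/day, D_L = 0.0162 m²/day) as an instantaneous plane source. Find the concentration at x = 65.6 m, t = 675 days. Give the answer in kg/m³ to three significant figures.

0.412 kg/m³

For an instantaneous plane source, C(x,t) = M/(n_e·A·√(4πDt)) · exp(−(x−vt)²/(4Dt)), with n_e·A the pore (flow) area.
Plume center vt = 0.0919 × 675 = 62.0325 m, so the well at 65.6 m is 3.5675 m downgradient of the peak.
√(4πDt) = 11.72 m, giving peak height M/(n_e·A·√(4πDt)) = 12.5/(0.36 × 5.37 × 11.72) = 0.5517 kg/m³.
(x−vt)²/(4Dt) = (3.5675)²/(4 × 0.0162 × 675) = 0.2910; exp(−0.2910) = 0.7475.
C = 0.5517 × 0.7475 = 0.412 kg/m³.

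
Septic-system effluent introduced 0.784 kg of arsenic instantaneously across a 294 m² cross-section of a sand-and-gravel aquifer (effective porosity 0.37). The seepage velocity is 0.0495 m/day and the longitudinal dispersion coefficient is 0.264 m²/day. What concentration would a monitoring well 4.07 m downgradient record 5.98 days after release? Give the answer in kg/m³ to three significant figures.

For an instantaneous plane source, C(x,t) = M/(n_e·A·√(4πDt)) · exp(−(x−vt)²/(4Dt)), with n_e·A the pore (flow) area.
Plume center vt = 0.0495 × 5.98 = 0.29601 m, so the well at 4.07 m is 3.77399 m downgradient of the peak.
√(4πDt) = 4.454 m, giving peak height M/(n_e·A·√(4πDt)) = 0.784/(0.37 × 294 × 4.454) = 0.001618 kg/m³.
(x−vt)²/(4Dt) = (3.77399)²/(4 × 0.264 × 5.98) = 2.255; exp(−2.255) = 0.1049.
C = 0.001618 × 0.1049 = 0.000170 kg/m³.

0.000170 kg/m³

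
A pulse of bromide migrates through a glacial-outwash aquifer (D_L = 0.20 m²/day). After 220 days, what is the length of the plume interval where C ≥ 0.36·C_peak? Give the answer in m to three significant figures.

The plume is Gaussian with σ = √(2Dt) = √(2 × 0.20 × 220) = 9.381 m.
C/C_peak = exp(−Δx²/(2σ²)) = 0.36 ⇒ Δx = σ·√(−2 ln 0.36) = 9.381 × 1.429 = 13.41 m.
Width = 2Δx = 26.8 m.

26.8 m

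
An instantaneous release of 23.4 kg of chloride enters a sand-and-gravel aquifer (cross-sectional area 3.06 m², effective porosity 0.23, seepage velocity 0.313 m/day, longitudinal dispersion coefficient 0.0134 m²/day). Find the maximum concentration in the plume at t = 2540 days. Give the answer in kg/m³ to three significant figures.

The peak of an instantaneous 1D plume sits at x = vt; there the Gaussian factor is 1 and C_max = M/(n_e·A·√(4πDt)), where n_e·A is the pore area the mass is dissolved in.
√(4πDt) = √(4π × 0.0134 × 2540) = 20.68 m, so C_max = 23.4/(0.23 × 3.06 × 20.68) = 1.61 kg/m³.

1.61 kg/m³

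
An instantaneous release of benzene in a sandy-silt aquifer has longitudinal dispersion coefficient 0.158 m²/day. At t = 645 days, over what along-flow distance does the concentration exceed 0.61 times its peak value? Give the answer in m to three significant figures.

The plume is Gaussian with σ = √(2Dt) = √(2 × 0.158 × 645) = 14.28 m.
C/C_peak = exp(−Δx²/(2σ²)) = 0.61 ⇒ Δx = σ·√(−2 ln 0.61) = 14.28 × 0.9943 = 14.20 m.
Width = 2Δx = 28.4 m.

28.4 m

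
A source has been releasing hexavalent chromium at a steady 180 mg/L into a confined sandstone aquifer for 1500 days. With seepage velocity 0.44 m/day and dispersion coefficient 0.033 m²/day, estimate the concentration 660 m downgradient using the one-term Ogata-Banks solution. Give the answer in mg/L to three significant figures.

90.0 mg/L

For a continuous step input, C/C₀ ≈ ½·erfc((x−vt)/(2√(Dt))).
vt = 0.44 × 1500 = 660 m and 2√(Dt) = 2√(0.033 × 1500) = 14.07 m.
Argument (x−vt)/(2√(Dt)) = (660 − 660)/14.07 = 0; ½·erfc(0) = 0.5000.
C = 180 × 0.5000 = 90.0 mg/L.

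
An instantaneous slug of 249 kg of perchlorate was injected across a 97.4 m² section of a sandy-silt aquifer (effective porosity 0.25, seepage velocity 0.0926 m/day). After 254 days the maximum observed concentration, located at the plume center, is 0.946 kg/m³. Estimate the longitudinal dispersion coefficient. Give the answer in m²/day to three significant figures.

At the plume center C_max = M/(n_e·A·√(4πDt)), so D = M²/(4πt·(n_e·A·C_max)²).
n_e·A·C_max = 0.25 × 97.4 × 0.946 = 23.04 kg/m.
D = 249²/(4π × 254 × 23.04²) = 0.0366 m²/day.

0.0366 m²/day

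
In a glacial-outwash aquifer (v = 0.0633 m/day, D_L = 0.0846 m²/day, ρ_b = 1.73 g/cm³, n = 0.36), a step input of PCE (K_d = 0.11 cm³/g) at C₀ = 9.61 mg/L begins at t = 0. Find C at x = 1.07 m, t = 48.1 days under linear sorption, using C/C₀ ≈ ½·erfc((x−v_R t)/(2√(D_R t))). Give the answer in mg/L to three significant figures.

Retardation factor R = 1 + ρ_b·K_d/n = 1 + 1.73 × 0.11/0.36 = 1.529.
Sorption retards both mechanisms: v_R = v/R = 0.04140 m/day, D_R = D/R = 0.05533 m²/day.
v_R·t = 0.04140 × 48.1 = 1.99134 m; 2√(D_R t) = 3.263 m; argument = (1.07 − 1.99134)/3.263 = -0.2824.
C = C₀ × ½·erfc(-0.2824) = 9.61 × 0.6552 = 6.30 mg/L.

6.30 mg/L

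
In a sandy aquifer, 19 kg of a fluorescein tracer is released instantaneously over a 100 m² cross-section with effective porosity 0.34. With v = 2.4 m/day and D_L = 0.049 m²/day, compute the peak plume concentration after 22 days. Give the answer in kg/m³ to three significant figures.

The peak of an instantaneous 1D plume sits at x = vt; there the Gaussian factor is 1 and C_max = M/(n_e·A·√(4πDt)), where n_e·A is the pore area the mass is dissolved in.
√(4πDt) = √(4π × 0.049 × 22) = 3.681 m, so C_max = 19/(0.34 × 100 × 3.681) = 0.152 kg/m³.

0.152 kg/m³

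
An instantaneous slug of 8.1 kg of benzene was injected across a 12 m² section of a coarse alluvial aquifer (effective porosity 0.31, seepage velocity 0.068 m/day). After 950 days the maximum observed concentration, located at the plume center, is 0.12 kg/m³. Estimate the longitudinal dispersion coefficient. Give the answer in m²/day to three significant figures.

At the plume center C_max = M/(n_e·A·√(4πDt)), so D = M²/(4πt·(n_e·A·C_max)²).
n_e·A·C_max = 0.31 × 12 × 0.12 = 0.4464 kg/m.
D = 8.1²/(4π × 950 × 0.4464²) = 0.0276 m²/day.

0.0276 m²/day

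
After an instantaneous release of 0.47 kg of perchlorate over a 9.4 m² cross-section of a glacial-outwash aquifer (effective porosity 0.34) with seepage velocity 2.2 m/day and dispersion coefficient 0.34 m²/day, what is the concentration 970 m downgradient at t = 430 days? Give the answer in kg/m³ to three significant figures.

For an instantaneous plane source, C(x,t) = M/(n_e·A·√(4πDt)) · exp(−(x−vt)²/(4Dt)), with n_e·A the pore (flow) area.
Plume center vt = 2.2 × 430 = 946 m, so the well at 970 m is 24 m downgradient of the peak.
√(4πDt) = 42.86 m, giving peak height M/(n_e·A·√(4πDt)) = 0.47/(0.34 × 9.4 × 42.86) = 0.003431 kg/m³.
(x−vt)²/(4Dt) = (24)²/(4 × 0.34 × 430) = 0.9850; exp(−0.9850) = 0.3734.
C = 0.003431 × 0.3734 = 0.00128 kg/m³.

0.00128 kg/m³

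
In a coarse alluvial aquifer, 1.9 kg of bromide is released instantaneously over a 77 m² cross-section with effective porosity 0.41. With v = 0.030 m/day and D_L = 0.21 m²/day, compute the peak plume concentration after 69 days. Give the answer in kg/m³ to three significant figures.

The peak of an instantaneous 1D plume sits at x = vt; there the Gaussian factor is 1 and C_max = M/(n_e·A·√(4πDt)), where n_e·A is the pore area the mass is dissolved in.
√(4πDt) = √(4π × 0.21 × 69) = 13.49 m, so C_max = 1.9/(0.41 × 77 × 13.49) = 0.00446 kg/m³.

0.00446 kg/m³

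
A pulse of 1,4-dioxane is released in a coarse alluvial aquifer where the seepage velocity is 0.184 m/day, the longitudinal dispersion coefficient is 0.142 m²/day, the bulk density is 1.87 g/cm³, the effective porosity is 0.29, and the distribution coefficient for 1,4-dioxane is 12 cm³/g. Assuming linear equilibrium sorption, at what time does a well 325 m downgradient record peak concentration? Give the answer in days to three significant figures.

Retardation factor R = 1 + ρ_b·K_d/n = 1 + 1.87 × 12/0.29 = 78.38.
Sorption retards both mechanisms: v_R = v/R = 0.002348 m/day, D_R = D/R = 0.001812 m²/day.
Peak time from v_R²t² + 2D_R t − x² = 0: t = (√(D_R² + v_R²x²) − D_R)/v_R².
√(D_R² + v_R²x²) = √(0.001812² + 0.002348² × 325²) = 0.7631; v_R² = 5.513e-06.
t = (0.7631 − 0.001812)/5.513e-06 = 138000 days.

138000 days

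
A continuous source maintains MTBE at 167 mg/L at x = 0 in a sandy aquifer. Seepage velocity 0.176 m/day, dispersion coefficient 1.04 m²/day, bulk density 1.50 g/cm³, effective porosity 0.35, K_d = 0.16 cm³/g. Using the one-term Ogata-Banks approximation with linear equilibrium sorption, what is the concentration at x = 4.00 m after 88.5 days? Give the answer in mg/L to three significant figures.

116 mg/L

Retardation factor R = 1 + ρ_b·K_d/n = 1 + 1.50 × 0.16/0.35 = 1.686.
Sorption retards both mechanisms: v_R = v/R = 0.1044 m/day, D_R = D/R = 0.6168 m²/day.
v_R·t = 0.1044 × 88.5 = 9.2394 m; 2√(D_R t) = 14.78 m; argument = (4.00 − 9.2394)/14.78 = -0.3545.
C = C₀ × ½·erfc(-0.3545) = 167 × 0.6919 = 116 mg/L.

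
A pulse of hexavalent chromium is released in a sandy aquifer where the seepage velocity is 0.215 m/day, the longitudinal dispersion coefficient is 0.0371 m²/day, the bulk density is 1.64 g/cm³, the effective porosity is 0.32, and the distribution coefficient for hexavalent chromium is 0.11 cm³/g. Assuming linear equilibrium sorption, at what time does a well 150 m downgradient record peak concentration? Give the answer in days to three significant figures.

Retardation factor R = 1 + ρ_b·K_d/n = 1 + 1.64 × 0.11/0.32 = 1.564.
Sorption retards both mechanisms: v_R = v/R = 0.1375 m/day, D_R = D/R = 0.02372 m²/day.
Peak time from v_R²t² + 2D_R t − x² = 0: t = (√(D_R² + v_R²x²) − D_R)/v_R².
√(D_R² + v_R²x²) = √(0.02372² + 0.1375² × 150²) = 20.63; v_R² = 0.01891.
t = (20.63 − 0.02372)/0.01891 = 1090 days.

1090 days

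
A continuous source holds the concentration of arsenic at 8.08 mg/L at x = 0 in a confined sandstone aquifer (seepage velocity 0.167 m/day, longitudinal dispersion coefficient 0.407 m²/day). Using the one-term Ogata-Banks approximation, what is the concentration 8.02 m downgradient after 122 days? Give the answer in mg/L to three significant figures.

7.21 mg/L

For a continuous step input, C/C₀ ≈ ½·erfc((x−vt)/(2√(Dt))).
vt = 0.167 × 122 = 20.374 m and 2√(Dt) = 2√(0.407 × 122) = 14.09 m.
Argument (x−vt)/(2√(Dt)) = (8.02 − 20.374)/14.09 = -0.8768; ½·erfc(-0.8768) = 0.8925.
C = 8.08 × 0.8925 = 7.21 mg/L.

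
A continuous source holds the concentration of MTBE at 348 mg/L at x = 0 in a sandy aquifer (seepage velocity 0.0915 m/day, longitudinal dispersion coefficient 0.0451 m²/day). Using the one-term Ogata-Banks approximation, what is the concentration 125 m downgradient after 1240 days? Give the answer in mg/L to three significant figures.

For a continuous step input, C/C₀ ≈ ½·erfc((x−vt)/(2√(Dt))).
vt = 0.0915 × 1240 = 113.46 m and 2√(Dt) = 2√(0.0451 × 1240) = 14.96 m.
Argument (x−vt)/(2√(Dt)) = (125 − 113.46)/14.96 = 0.7714; ½·erfc(0.7714) = 0.1377.
C = 348 × 0.1377 = 47.9 mg/L.

47.9 mg/L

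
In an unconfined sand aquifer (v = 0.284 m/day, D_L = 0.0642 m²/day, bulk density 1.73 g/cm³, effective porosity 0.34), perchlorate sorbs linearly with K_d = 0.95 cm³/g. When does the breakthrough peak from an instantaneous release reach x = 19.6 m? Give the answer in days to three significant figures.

Retardation factor R = 1 + ρ_b·K_d/n = 1 + 1.73 × 0.95/0.34 = 5.834.
Sorption retards both mechanisms: v_R = v/R = 0.04868 m/day, D_R = D/R = 0.01100 m²/day.
Peak time from v_R²t² + 2D_R t − x² = 0: t = (√(D_R² + v_R²x²) − D_R)/v_R².
√(D_R² + v_R²x²) = √(0.01100² + 0.04868² × 19.6²) = 0.9542; v_R² = 0.002370.
t = (0.9542 − 0.01100)/0.002370 = 398 days.

398 days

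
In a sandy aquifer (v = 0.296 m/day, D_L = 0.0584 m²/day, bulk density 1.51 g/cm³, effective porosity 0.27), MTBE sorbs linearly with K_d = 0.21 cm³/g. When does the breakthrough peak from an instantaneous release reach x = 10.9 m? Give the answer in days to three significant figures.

Retardation factor R = 1 + ρ_b·K_d/n = 1 + 1.51 × 0.21/0.27 = 2.174.
Sorption retards both mechanisms: v_R = v/R = 0.1362 m/day, D_R = D/R = 0.02686 m²/day.
Peak time from v_R²t² + 2D_R t − x² = 0: t = (√(D_R² + v_R²x²) − D_R)/v_R².
√(D_R² + v_R²x²) = √(0.02686² + 0.1362² × 10.9²) = 1.485; v_R² = 0.01855.
t = (1.485 − 0.02686)/0.01855 = 78.6 days.

78.6 days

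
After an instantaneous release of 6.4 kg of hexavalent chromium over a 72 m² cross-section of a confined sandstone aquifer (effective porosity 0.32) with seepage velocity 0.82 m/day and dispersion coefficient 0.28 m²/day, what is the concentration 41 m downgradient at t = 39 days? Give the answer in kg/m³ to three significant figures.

0.00368 kg/m³

For an instantaneous plane source, C(x,t) = M/(n_e·A·√(4πDt)) · exp(−(x−vt)²/(4Dt)), with n_e·A the pore (flow) area.
Plume center vt = 0.82 × 39 = 31.98 m, so the well at 41 m is 9.02 m downgradient of the peak.
√(4πDt) = 11.71 m, giving peak height M/(n_e·A·√(4πDt)) = 6.4/(0.32 × 72 × 11.71) = 0.02372 kg/m³.
(x−vt)²/(4Dt) = (9.02)²/(4 × 0.28 × 39) = 1.863; exp(−1.863) = 0.1552.
C = 0.02372 × 0.1552 = 0.00368 kg/m³.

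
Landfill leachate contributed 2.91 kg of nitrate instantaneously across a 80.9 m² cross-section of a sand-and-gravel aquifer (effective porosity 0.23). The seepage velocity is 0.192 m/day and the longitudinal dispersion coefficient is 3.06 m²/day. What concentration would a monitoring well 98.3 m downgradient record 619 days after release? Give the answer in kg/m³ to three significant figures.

For an instantaneous plane source, C(x,t) = M/(n_e·A·√(4πDt)) · exp(−(x−vt)²/(4Dt)), with n_e·A the pore (flow) area.
Plume center vt = 0.192 × 619 = 118.848 m, so the well at 98.3 m is 20.548 m upgradient of the peak.
√(4πDt) = 154.3 m, giving peak height M/(n_e·A·√(4πDt)) = 2.91/(0.23 × 80.9 × 154.3) = 0.001014 kg/m³.
(x−vt)²/(4Dt) = (-20.548)²/(4 × 3.06 × 619) = 0.05573; exp(−0.05573) = 0.9458.
C = 0.001014 × 0.9458 = 0.000959 kg/m³.

0.000959 kg/m³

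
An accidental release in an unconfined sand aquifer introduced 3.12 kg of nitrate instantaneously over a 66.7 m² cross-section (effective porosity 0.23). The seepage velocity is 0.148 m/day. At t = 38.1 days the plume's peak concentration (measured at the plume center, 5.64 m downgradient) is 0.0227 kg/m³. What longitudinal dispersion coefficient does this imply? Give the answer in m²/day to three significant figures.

At the plume center C_max = M/(n_e·A·√(4πDt)), so D = M²/(4πt·(n_e·A·C_max)²).
n_e·A·C_max = 0.23 × 66.7 × 0.0227 = 0.3482 kg/m.
D = 3.12²/(4π × 38.1 × 0.3482²) = 0.168 m²/day.

0.168 m²/day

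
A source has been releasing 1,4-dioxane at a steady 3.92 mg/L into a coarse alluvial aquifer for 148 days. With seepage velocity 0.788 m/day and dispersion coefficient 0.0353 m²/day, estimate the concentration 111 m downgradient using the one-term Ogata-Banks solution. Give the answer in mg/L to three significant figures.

For a continuous step input, C/C₀ ≈ ½·erfc((x−vt)/(2√(Dt))).
vt = 0.788 × 148 = 116.624 m and 2√(Dt) = 2√(0.0353 × 148) = 4.571 m.
Argument (x−vt)/(2√(Dt)) = (111 − 116.624)/4.571 = -1.230; ½·erfc(-1.230) = 0.9590.
C = 3.92 × 0.9590 = 3.76 mg/L.

3.76 mg/L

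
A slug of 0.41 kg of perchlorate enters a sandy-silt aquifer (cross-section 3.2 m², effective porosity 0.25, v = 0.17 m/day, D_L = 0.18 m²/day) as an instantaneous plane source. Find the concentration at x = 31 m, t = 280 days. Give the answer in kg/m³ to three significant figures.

For an instantaneous plane source, C(x,t) = M/(n_e·A·√(4πDt)) · exp(−(x−vt)²/(4Dt)), with n_e·A the pore (flow) area.
Plume center vt = 0.17 × 280 = 47.6 m, so the well at 31 m is 16.6 m upgradient of the peak.
√(4πDt) = 25.17 m, giving peak height M/(n_e·A·√(4πDt)) = 0.41/(0.25 × 3.2 × 25.17) = 0.02036 kg/m³.
(x−vt)²/(4Dt) = (-16.6)²/(4 × 0.18 × 280) = 1.367; exp(−1.367) = 0.2549.
C = 0.02036 × 0.2549 = 0.00519 kg/m³.

0.00519 kg/m³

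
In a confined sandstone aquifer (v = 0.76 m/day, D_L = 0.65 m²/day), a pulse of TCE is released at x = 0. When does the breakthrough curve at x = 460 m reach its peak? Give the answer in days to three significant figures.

604 days

For the 1D instantaneous-source solution, setting ∂C/∂t = 0 at fixed x gives v²t² + 2Dt − x² = 0, so t = (√(D² + v²x²) − D)/v².
√(D² + v²x²) = √(0.65² + 0.76² × 460²) = 349.6; v² = 0.5776.
t = (349.6 − 0.65)/0.5776 = 604 days (vs. the pure-advection estimate x/v = 605 d).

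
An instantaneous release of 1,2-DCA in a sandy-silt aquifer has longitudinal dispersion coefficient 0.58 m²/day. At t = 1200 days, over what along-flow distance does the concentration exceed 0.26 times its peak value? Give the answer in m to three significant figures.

The plume is Gaussian with σ = √(2Dt) = √(2 × 0.58 × 1200) = 37.31 m.
C/C_peak = exp(−Δx²/(2σ²)) = 0.26 ⇒ Δx = σ·√(−2 ln 0.26) = 37.31 × 1.641 = 61.23 m.
Width = 2Δx = 122 m.

122 m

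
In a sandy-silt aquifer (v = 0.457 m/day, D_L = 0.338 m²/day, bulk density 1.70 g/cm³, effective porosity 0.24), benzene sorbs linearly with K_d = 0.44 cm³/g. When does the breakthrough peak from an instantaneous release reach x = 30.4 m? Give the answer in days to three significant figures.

267 days

Retardation factor R = 1 + ρ_b·K_d/n = 1 + 1.70 × 0.44/0.24 = 4.117.
Sorption retards both mechanisms: v_R = v/R = 0.1110 m/day, D_R = D/R = 0.08210 m²/day.
Peak time from v_R²t² + 2D_R t − x² = 0: t = (√(D_R² + v_R²x²) − D_R)/v_R².
√(D_R² + v_R²x²) = √(0.08210² + 0.1110² × 30.4²) = 3.375; v_R² = 0.01232.
t = (3.375 − 0.08210)/0.01232 = 267 days.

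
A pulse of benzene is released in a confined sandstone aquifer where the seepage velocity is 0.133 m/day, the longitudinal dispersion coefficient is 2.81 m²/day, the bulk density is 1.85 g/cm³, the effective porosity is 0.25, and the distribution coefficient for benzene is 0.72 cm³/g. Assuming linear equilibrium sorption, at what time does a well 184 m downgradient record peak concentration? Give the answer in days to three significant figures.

7810 days

Retardation factor R = 1 + ρ_b·K_d/n = 1 + 1.85 × 0.72/0.25 = 6.328.
Sorption retards both mechanisms: v_R = v/R = 0.02102 m/day, D_R = D/R = 0.4441 m²/day.
Peak time from v_R²t² + 2D_R t − x² = 0: t = (√(D_R² + v_R²x²) − D_R)/v_R².
√(D_R² + v_R²x²) = √(0.4441² + 0.02102² × 184²) = 3.893; v_R² = 0.0004418.
t = (3.893 − 0.4441)/0.0004418 = 7810 days.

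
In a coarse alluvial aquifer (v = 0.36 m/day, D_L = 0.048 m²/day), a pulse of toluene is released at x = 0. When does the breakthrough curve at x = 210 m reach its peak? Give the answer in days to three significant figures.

583 days

For the 1D instantaneous-source solution, setting ∂C/∂t = 0 at fixed x gives v²t² + 2Dt − x² = 0, so t = (√(D² + v²x²) − D)/v².
√(D² + v²x²) = √(0.048² + 0.36² × 210²) = 75.60; v² = 0.1296.
t = (75.60 − 0.048)/0.1296 = 583 days (vs. the pure-advection estimate x/v = 583 d).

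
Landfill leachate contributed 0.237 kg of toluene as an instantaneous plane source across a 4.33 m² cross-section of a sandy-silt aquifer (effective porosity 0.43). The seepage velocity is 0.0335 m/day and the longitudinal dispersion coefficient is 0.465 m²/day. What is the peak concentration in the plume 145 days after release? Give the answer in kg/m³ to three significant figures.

0.00437 kg/m³

The peak of an instantaneous 1D plume sits at x = vt; there the Gaussian factor is 1 and C_max = M/(n_e·A·√(4πDt)), where n_e·A is the pore area the mass is dissolved in.
√(4πDt) = √(4π × 0.465 × 145) = 29.11 m, so C_max = 0.237/(0.43 × 4.33 × 29.11) = 0.00437 kg/m³.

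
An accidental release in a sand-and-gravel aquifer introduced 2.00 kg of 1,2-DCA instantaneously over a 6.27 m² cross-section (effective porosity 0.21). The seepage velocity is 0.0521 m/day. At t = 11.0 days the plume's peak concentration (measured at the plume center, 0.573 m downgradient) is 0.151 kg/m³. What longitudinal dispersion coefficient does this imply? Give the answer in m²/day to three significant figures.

At the plume center C_max = M/(n_e·A·√(4πDt)), so D = M²/(4πt·(n_e·A·C_max)²).
n_e·A·C_max = 0.21 × 6.27 × 0.151 = 0.1988 kg/m.
D = 2.00²/(4π × 11.0 × 0.1988²) = 0.732 m²/day.

0.732 m²/day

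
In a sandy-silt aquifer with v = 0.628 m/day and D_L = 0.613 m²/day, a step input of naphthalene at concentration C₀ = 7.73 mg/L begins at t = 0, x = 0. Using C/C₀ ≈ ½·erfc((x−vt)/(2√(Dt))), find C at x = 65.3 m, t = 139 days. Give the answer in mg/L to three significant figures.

For a continuous step input, C/C₀ ≈ ½·erfc((x−vt)/(2√(Dt))).
vt = 0.628 × 139 = 87.292 m and 2√(Dt) = 2√(0.613 × 139) = 18.46 m.
Argument (x−vt)/(2√(Dt)) = (65.3 − 87.292)/18.46 = -1.191; ½·erfc(-1.191) = 0.9539.
C = 7.73 × 0.9539 = 7.37 mg/L.

7.37 mg/L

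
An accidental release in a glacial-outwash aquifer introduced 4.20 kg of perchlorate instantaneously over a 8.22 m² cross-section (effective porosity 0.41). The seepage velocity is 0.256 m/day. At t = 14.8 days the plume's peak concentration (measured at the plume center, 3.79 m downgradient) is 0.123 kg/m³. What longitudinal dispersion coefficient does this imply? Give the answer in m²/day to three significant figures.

0.552 m²/day

At the plume center C_max = M/(n_e·A·√(4πDt)), so D = M²/(4πt·(n_e·A·C_max)²).
n_e·A·C_max = 0.41 × 8.22 × 0.123 = 0.4145 kg/m.
D = 4.20²/(4π × 14.8 × 0.4145²) = 0.552 m²/day.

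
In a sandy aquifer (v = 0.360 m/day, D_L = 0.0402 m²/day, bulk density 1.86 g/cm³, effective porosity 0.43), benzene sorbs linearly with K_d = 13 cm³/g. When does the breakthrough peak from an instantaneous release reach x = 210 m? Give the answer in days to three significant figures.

Retardation factor R = 1 + ρ_b·K_d/n = 1 + 1.86 × 13/0.43 = 57.23.
Sorption retards both mechanisms: v_R = v/R = 0.006290 m/day, D_R = D/R = 0.0007024 m²/day.
Peak time from v_R²t² + 2D_R t − x² = 0: t = (√(D_R² + v_R²x²) − D_R)/v_R².
√(D_R² + v_R²x²) = √(0.0007024² + 0.006290² × 210²) = 1.321; v_R² = 3.956e-05.
t = (1.321 − 0.0007024)/3.956e-05 = 33400 days.

33400 days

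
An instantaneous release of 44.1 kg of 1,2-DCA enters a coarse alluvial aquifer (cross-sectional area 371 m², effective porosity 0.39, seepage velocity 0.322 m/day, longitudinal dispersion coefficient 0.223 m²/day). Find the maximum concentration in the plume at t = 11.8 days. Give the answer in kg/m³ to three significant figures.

The peak of an instantaneous 1D plume sits at x = vt; there the Gaussian factor is 1 and C_max = M/(n_e·A·√(4πDt)), where n_e·A is the pore area the mass is dissolved in.
√(4πDt) = √(4π × 0.223 × 11.8) = 5.750 m, so C_max = 44.1/(0.39 × 371 × 5.750) = 0.0530 kg/m³.

0.0530 kg/m³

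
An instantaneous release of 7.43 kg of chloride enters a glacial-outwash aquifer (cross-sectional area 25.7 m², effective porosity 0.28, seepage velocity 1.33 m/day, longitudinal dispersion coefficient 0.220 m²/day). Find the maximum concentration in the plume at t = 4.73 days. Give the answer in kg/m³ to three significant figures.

The peak of an instantaneous 1D plume sits at x = vt; there the Gaussian factor is 1 and C_max = M/(n_e·A·√(4πDt)), where n_e·A is the pore area the mass is dissolved in.
√(4πDt) = √(4π × 0.220 × 4.73) = 3.616 m, so C_max = 7.43/(0.28 × 25.7 × 3.616) = 0.286 kg/m³.

0.286 kg/m³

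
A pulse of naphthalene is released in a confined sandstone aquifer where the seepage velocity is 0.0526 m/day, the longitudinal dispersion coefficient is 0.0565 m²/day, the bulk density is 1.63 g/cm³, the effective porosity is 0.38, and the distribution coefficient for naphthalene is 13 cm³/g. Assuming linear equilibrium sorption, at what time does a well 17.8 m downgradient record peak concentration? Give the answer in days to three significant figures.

Retardation factor R = 1 + ρ_b·K_d/n = 1 + 1.63 × 13/0.38 = 56.76.
Sorption retards both mechanisms: v_R = v/R = 0.0009267 m/day, D_R = D/R = 0.0009954 m²/day.
Peak time from v_R²t² + 2D_R t − x² = 0: t = (√(D_R² + v_R²x²) − D_R)/v_R².
√(D_R² + v_R²x²) = √(0.0009954² + 0.0009267² × 17.8²) = 0.01653; v_R² = 8.588e-07.
t = (0.01653 − 0.0009954)/8.588e-07 = 18100 days.

18100 days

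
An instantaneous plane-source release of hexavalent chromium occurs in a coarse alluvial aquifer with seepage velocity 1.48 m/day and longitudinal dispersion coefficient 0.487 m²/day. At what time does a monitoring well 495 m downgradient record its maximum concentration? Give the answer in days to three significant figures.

334 days

For the 1D instantaneous-source solution, setting ∂C/∂t = 0 at fixed x gives v²t² + 2Dt − x² = 0, so t = (√(D² + v²x²) − D)/v².
√(D² + v²x²) = √(0.487² + 1.48² × 495²) = 732.6; v² = 2.1904.
t = (732.6 − 0.487)/2.1904 = 334 days (vs. the pure-advection estimate x/v = 334 d).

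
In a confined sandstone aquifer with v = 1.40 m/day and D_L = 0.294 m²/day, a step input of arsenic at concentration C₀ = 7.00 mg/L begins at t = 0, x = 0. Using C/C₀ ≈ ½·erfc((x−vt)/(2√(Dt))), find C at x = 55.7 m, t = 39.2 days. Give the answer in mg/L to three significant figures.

3.03 mg/L

For a continuous step input, C/C₀ ≈ ½·erfc((x−vt)/(2√(Dt))).
vt = 1.40 × 39.2 = 54.88 m and 2√(Dt) = 2√(0.294 × 39.2) = 6.790 m.
Argument (x−vt)/(2√(Dt)) = (55.7 − 54.88)/6.790 = 0.1208; ½·erfc(0.1208) = 0.4322.
C = 7.00 × 0.4322 = 3.03 mg/L.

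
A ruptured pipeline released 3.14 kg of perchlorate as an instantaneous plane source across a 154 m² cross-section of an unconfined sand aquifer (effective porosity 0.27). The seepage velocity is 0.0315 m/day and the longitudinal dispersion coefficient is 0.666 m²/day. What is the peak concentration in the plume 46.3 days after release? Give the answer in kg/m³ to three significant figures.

0.00384 kg/m³

The peak of an instantaneous 1D plume sits at x = vt; there the Gaussian factor is 1 and C_max = M/(n_e·A·√(4πDt)), where n_e·A is the pore area the mass is dissolved in.
√(4πDt) = √(4π × 0.666 × 46.3) = 19.68 m, so C_max = 3.14/(0.27 × 154 × 19.68) = 0.00384 kg/m³.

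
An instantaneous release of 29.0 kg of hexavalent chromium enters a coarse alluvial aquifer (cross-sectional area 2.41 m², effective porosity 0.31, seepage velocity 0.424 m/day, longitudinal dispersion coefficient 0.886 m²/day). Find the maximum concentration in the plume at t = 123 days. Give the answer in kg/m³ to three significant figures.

The peak of an instantaneous 1D plume sits at x = vt; there the Gaussian factor is 1 and C_max = M/(n_e·A·√(4πDt)), where n_e·A is the pore area the mass is dissolved in.
√(4πDt) = √(4π × 0.886 × 123) = 37.01 m, so C_max = 29.0/(0.31 × 2.41 × 37.01) = 1.05 kg/m³.

1.05 kg/m³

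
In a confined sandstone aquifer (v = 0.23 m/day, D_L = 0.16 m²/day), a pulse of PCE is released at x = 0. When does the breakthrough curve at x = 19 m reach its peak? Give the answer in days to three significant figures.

79.6 days

For the 1D instantaneous-source solution, setting ∂C/∂t = 0 at fixed x gives v²t² + 2Dt − x² = 0, so t = (√(D² + v²x²) − D)/v².
√(D² + v²x²) = √(0.16² + 0.23² × 19²) = 4.373; v² = 0.0529.
t = (4.373 − 0.16)/0.0529 = 79.6 days (vs. the pure-advection estimate x/v = 82.6 d).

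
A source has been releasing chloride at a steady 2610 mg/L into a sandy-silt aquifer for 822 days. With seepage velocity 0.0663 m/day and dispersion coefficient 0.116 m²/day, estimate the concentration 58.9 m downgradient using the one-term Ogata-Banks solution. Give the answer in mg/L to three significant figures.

979 mg/L

For a continuous step input, C/C₀ ≈ ½·erfc((x−vt)/(2√(Dt))).
vt = 0.0663 × 822 = 54.4986 m and 2√(Dt) = 2√(0.116 × 822) = 19.53 m.
Argument (x−vt)/(2√(Dt)) = (58.9 − 54.4986)/19.53 = 0.2254; ½·erfc(0.2254) = 0.3750.
C = 2610 × 0.3750 = 979 mg/L.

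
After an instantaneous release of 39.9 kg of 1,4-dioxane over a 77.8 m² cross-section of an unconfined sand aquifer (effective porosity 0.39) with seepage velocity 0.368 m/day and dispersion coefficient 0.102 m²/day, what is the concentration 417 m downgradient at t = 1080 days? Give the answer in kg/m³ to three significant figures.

For an instantaneous plane source, C(x,t) = M/(n_e·A·√(4πDt)) · exp(−(x−vt)²/(4Dt)), with n_e·A the pore (flow) area.
Plume center vt = 0.368 × 1080 = 397.44 m, so the well at 417 m is 19.56 m downgradient of the peak.
√(4πDt) = 37.21 m, giving peak height M/(n_e·A·√(4πDt)) = 39.9/(0.39 × 77.8 × 37.21) = 0.03534 kg/m³.
(x−vt)²/(4Dt) = (19.56)²/(4 × 0.102 × 1080) = 0.8683; exp(−0.8683) = 0.4197.
C = 0.03534 × 0.4197 = 0.0148 kg/m³.

0.0148 kg/m³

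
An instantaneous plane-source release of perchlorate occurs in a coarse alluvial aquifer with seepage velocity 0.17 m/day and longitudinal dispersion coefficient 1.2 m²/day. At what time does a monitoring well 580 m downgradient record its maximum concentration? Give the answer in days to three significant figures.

3370 days

For the 1D instantaneous-source solution, setting ∂C/∂t = 0 at fixed x gives v²t² + 2Dt − x² = 0, so t = (√(D² + v²x²) − D)/v².
√(D² + v²x²) = √(1.2² + 0.17² × 580²) = 98.61; v² = 0.0289.
t = (98.61 − 1.2)/0.0289 = 3370 days (vs. the pure-advection estimate x/v = 3410 d).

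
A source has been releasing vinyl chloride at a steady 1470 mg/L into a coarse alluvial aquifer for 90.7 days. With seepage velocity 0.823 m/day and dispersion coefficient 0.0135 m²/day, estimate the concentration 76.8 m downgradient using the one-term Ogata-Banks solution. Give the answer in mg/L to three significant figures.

124 mg/L

For a continuous step input, C/C₀ ≈ ½·erfc((x−vt)/(2√(Dt))).
vt = 0.823 × 90.7 = 74.6461 m and 2√(Dt) = 2√(0.0135 × 90.7) = 2.213 m.
Argument (x−vt)/(2√(Dt)) = (76.8 − 74.6461)/2.213 = 0.9733; ½·erfc(0.9733) = 0.08434.
C = 1470 × 0.08434 = 124 mg/L.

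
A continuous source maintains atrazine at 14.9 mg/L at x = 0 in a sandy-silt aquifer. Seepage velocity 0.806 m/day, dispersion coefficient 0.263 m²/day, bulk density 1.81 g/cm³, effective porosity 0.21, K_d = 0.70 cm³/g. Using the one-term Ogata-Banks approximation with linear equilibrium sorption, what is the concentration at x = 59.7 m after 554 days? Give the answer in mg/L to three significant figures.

Retardation factor R = 1 + ρ_b·K_d/n = 1 + 1.81 × 0.70/0.21 = 7.033.
Sorption retards both mechanisms: v_R = v/R = 0.1146 m/day, D_R = D/R = 0.03740 m²/day.
v_R·t = 0.1146 × 554 = 63.4884 m; 2√(D_R t) = 9.104 m; argument = (59.7 − 63.4884)/9.104 = -0.4161.
C = C₀ × ½·erfc(-0.4161) = 14.9 × 0.7219 = 10.8 mg/L.

10.8 mg/L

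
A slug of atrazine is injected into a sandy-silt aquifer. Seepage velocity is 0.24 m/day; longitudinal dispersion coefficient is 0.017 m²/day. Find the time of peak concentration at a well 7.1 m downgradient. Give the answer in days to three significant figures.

29.3 days

For the 1D instantaneous-source solution, setting ∂C/∂t = 0 at fixed x gives v²t² + 2Dt − x² = 0, so t = (√(D² + v²x²) − D)/v².
√(D² + v²x²) = √(0.017² + 0.24² × 7.1²) = 1.704; v² = 0.0576.
t = (1.704 − 0.017)/0.0576 = 29.3 days (vs. the pure-advection estimate x/v = 29.6 d).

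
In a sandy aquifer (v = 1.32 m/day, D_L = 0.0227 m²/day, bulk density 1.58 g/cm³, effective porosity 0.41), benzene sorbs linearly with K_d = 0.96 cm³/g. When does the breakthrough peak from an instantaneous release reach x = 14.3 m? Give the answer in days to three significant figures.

Retardation factor R = 1 + ρ_b·K_d/n = 1 + 1.58 × 0.96/0.41 = 4.700.
Sorption retards both mechanisms: v_R = v/R = 0.2809 m/day, D_R = D/R = 0.004830 m²/day.
Peak time from v_R²t² + 2D_R t − x² = 0: t = (√(D_R² + v_R²x²) − D_R)/v_R².
√(D_R² + v_R²x²) = √(0.004830² + 0.2809² × 14.3²) = 4.017; v_R² = 0.07890.
t = (4.017 − 0.004830)/0.07890 = 50.9 days.

50.9 days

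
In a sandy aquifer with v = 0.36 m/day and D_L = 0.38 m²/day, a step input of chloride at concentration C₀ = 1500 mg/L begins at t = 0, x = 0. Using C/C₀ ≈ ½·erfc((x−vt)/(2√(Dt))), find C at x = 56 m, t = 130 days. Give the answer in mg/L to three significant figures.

266 mg/L

For a continuous step input, C/C₀ ≈ ½·erfc((x−vt)/(2√(Dt))).
vt = 0.36 × 130 = 46.8 m and 2√(Dt) = 2√(0.38 × 130) = 14.06 m.
Argument (x−vt)/(2√(Dt)) = (56 − 46.8)/14.06 = 0.6543; ½·erfc(0.6543) = 0.1774.
C = 1500 × 0.1774 = 266 mg/L.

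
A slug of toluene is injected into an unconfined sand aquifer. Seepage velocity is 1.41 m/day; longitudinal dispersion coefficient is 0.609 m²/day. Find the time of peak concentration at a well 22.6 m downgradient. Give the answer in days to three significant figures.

15.7 days

For the 1D instantaneous-source solution, setting ∂C/∂t = 0 at fixed x gives v²t² + 2Dt − x² = 0, so t = (√(D² + v²x²) − D)/v².
√(D² + v²x²) = √(0.609² + 1.41² × 22.6²) = 31.87; v² = 1.9881.
t = (31.87 − 0.609)/1.9881 = 15.7 days (vs. the pure-advection estimate x/v = 16.0 d).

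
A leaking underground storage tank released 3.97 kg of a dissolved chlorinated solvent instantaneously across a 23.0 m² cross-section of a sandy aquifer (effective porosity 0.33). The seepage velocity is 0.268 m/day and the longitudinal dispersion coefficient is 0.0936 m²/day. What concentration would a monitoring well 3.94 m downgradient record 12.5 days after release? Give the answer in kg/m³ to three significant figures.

0.127 kg/m³

For an instantaneous plane source, C(x,t) = M/(n_e·A·√(4πDt)) · exp(−(x−vt)²/(4Dt)), with n_e·A the pore (flow) area.
Plume center vt = 0.268 × 12.5 = 3.35 m, so the well at 3.94 m is 0.59 m downgradient of the peak.
√(4πDt) = 3.834 m, giving peak height M/(n_e·A·√(4πDt)) = 3.97/(0.33 × 23.0 × 3.834) = 0.1364 kg/m³.
(x−vt)²/(4Dt) = (0.59)²/(4 × 0.0936 × 12.5) = 0.07438; exp(−0.07438) = 0.9283.
C = 0.1364 × 0.9283 = 0.127 kg/m³.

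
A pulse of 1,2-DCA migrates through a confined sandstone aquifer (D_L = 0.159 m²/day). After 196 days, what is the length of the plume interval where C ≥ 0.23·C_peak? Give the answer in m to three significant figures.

The plume is Gaussian with σ = √(2Dt) = √(2 × 0.159 × 196) = 7.895 m.
C/C_peak = exp(−Δx²/(2σ²)) = 0.23 ⇒ Δx = σ·√(−2 ln 0.23) = 7.895 × 1.714 = 13.53 m.
Width = 2Δx = 27.1 m.

27.1 m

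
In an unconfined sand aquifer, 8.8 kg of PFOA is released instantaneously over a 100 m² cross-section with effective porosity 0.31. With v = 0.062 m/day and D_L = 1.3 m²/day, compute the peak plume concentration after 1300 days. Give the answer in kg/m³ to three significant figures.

0.00195 kg/m³

The peak of an instantaneous 1D plume sits at x = vt; there the Gaussian factor is 1 and C_max = M/(n_e·A·√(4πDt)), where n_e·A is the pore area the mass is dissolved in.
√(4πDt) = √(4π × 1.3 × 1300) = 145.7 m, so C_max = 8.8/(0.31 × 100 × 145.7) = 0.00195 kg/m³.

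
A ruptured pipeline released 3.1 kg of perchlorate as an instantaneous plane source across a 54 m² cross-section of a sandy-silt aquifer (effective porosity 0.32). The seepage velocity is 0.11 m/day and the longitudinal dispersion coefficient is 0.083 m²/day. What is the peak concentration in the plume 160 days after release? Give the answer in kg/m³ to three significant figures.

The peak of an instantaneous 1D plume sits at x = vt; there the Gaussian factor is 1 and C_max = M/(n_e·A·√(4πDt)), where n_e·A is the pore area the mass is dissolved in.
√(4πDt) = √(4π × 0.083 × 160) = 12.92 m, so C_max = 3.1/(0.32 × 54 × 12.92) = 0.0139 kg/m³.

0.0139 kg/m³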